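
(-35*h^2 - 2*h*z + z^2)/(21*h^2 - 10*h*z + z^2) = (5*h + z)/(-3*h + z)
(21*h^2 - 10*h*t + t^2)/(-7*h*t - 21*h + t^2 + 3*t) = (-3*h + t)/(t + 3)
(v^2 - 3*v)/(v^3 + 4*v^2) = (v - 3)/(v*(v + 4))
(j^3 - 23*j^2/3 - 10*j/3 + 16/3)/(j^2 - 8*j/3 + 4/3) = (j^2 - 7*j - 8)/(j - 2)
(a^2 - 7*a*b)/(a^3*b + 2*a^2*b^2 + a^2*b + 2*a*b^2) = (a - 7*b)/(b*(a^2 + 2*a*b + a + 2*b))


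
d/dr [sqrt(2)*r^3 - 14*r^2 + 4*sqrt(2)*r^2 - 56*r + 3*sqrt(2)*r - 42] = 3*sqrt(2)*r^2 - 28*r + 8*sqrt(2)*r - 56 + 3*sqrt(2)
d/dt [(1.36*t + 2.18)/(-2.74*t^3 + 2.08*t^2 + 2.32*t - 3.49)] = (7.4528*t^3 + 15.0908*t^2 - 9.0688*t - 9.804)/(7.5076*t^6 - 11.3984*t^5 - 8.3872*t^4 + 28.7764*t^3 - 9.136*t^2 - 16.1936*t + 12.1801)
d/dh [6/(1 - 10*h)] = 60/(10*h - 1)^2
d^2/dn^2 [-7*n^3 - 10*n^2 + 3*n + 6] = -42*n - 20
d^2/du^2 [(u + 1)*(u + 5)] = 2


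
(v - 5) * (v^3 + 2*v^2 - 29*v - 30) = v^4 - 3*v^3 - 39*v^2 + 115*v + 150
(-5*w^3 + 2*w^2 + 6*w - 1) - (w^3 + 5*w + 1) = -6*w^3 + 2*w^2 + w - 2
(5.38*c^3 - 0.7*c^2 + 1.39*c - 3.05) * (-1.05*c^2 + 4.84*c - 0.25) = -5.649*c^5 + 26.7742*c^4 - 6.1925*c^3 + 10.1051*c^2 - 15.1095*c + 0.7625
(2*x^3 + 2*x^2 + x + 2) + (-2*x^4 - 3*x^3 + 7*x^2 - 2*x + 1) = -2*x^4 - x^3 + 9*x^2 - x + 3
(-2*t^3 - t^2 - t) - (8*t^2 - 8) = -2*t^3 - 9*t^2 - t + 8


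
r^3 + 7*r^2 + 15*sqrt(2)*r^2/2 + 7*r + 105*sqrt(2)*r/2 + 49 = (r + 7)*(r + sqrt(2)/2)*(r + 7*sqrt(2))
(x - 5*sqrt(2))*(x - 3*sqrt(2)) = x^2 - 8*sqrt(2)*x + 30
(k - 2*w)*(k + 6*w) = k^2 + 4*k*w - 12*w^2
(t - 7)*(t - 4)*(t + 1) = t^3 - 10*t^2 + 17*t + 28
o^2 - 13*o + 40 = (o - 8)*(o - 5)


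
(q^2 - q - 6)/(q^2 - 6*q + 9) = (q + 2)/(q - 3)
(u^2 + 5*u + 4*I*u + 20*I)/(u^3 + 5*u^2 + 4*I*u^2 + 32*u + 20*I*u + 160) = (u + 4*I)/(u^2 + 4*I*u + 32)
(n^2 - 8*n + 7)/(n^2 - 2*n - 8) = (-n^2 + 8*n - 7)/(-n^2 + 2*n + 8)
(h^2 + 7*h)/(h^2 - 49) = h/(h - 7)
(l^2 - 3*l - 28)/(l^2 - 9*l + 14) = (l + 4)/(l - 2)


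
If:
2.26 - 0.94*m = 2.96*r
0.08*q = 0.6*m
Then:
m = 2.40425531914894 - 3.14893617021277*r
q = 18.031914893617 - 23.6170212765957*r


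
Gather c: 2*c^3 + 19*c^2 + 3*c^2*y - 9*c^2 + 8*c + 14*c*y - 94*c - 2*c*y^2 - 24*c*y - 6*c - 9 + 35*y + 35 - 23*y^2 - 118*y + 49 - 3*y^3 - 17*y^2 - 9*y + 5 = 2*c^3 + c^2*(3*y + 10) + c*(-2*y^2 - 10*y - 92) - 3*y^3 - 40*y^2 - 92*y + 80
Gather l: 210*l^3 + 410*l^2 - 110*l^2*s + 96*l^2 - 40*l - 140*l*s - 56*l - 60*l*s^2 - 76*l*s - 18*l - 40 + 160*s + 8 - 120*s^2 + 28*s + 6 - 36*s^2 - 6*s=210*l^3 + l^2*(506 - 110*s) + l*(-60*s^2 - 216*s - 114) - 156*s^2 + 182*s - 26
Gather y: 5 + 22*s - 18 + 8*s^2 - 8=8*s^2 + 22*s - 21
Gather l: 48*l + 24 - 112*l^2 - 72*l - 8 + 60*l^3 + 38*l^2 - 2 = 60*l^3 - 74*l^2 - 24*l + 14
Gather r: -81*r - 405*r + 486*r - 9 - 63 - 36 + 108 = 0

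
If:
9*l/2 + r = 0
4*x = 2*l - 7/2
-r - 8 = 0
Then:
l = 16/9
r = -8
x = 1/72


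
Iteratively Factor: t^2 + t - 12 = (t + 4)*(t - 3)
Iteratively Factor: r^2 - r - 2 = (r + 1)*(r - 2)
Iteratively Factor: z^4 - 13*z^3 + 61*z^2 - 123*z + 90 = (z - 3)*(z^3 - 10*z^2 + 31*z - 30) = (z - 3)^2*(z^2 - 7*z + 10) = (z - 3)^2*(z - 2)*(z - 5)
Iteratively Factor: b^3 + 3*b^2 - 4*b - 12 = (b - 2)*(b^2 + 5*b + 6) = (b - 2)*(b + 2)*(b + 3)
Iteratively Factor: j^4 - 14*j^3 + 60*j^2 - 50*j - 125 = (j - 5)*(j^3 - 9*j^2 + 15*j + 25) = (j - 5)^2*(j^2 - 4*j - 5) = (j - 5)^3*(j + 1)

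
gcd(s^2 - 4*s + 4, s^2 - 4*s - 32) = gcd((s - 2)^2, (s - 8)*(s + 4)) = 1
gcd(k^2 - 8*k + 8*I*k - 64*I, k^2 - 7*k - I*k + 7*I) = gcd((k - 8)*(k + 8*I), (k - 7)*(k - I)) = 1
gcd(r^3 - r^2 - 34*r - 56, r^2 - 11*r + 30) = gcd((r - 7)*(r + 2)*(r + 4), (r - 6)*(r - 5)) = 1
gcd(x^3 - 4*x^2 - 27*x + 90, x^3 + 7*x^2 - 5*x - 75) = x^2 + 2*x - 15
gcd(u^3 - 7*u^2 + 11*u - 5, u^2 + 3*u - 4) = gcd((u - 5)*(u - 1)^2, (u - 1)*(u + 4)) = u - 1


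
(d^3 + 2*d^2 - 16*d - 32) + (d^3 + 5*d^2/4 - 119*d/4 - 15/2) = 2*d^3 + 13*d^2/4 - 183*d/4 - 79/2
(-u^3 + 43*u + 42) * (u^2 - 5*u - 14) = -u^5 + 5*u^4 + 57*u^3 - 173*u^2 - 812*u - 588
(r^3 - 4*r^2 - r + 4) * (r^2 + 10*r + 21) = r^5 + 6*r^4 - 20*r^3 - 90*r^2 + 19*r + 84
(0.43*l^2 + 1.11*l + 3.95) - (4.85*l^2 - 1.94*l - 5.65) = -4.42*l^2 + 3.05*l + 9.6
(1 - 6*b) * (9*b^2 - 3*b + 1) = -54*b^3 + 27*b^2 - 9*b + 1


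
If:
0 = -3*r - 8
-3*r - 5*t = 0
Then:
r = -8/3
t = 8/5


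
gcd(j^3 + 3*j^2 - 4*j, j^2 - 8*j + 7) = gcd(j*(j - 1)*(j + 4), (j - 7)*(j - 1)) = j - 1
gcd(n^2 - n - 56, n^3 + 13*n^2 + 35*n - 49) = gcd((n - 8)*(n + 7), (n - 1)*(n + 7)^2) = n + 7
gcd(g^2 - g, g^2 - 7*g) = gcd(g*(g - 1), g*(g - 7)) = g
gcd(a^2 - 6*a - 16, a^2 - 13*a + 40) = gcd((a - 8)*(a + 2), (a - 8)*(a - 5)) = a - 8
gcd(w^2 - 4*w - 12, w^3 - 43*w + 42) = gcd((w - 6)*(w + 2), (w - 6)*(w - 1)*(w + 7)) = w - 6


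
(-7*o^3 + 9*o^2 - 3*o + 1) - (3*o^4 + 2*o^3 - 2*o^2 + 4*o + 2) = -3*o^4 - 9*o^3 + 11*o^2 - 7*o - 1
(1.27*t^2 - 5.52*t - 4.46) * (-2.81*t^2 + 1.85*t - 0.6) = -3.5687*t^4 + 17.8607*t^3 + 1.5586*t^2 - 4.939*t + 2.676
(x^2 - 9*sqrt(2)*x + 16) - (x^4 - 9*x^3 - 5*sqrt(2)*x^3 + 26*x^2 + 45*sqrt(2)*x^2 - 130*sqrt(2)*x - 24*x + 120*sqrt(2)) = -x^4 + 5*sqrt(2)*x^3 + 9*x^3 - 45*sqrt(2)*x^2 - 25*x^2 + 24*x + 121*sqrt(2)*x - 120*sqrt(2) + 16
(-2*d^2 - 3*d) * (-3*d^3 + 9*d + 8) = 6*d^5 + 9*d^4 - 18*d^3 - 43*d^2 - 24*d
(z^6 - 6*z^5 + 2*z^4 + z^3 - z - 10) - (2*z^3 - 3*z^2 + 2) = z^6 - 6*z^5 + 2*z^4 - z^3 + 3*z^2 - z - 12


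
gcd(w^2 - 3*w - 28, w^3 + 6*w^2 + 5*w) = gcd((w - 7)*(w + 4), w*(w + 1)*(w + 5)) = 1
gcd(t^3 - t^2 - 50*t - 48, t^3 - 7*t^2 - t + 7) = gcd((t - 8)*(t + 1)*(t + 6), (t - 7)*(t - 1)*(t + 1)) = t + 1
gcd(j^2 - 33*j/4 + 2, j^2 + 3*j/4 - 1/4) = j - 1/4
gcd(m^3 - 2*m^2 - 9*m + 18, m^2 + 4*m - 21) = m - 3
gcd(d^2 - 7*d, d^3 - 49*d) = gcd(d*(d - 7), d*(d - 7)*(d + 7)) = d^2 - 7*d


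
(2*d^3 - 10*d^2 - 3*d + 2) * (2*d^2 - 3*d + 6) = 4*d^5 - 26*d^4 + 36*d^3 - 47*d^2 - 24*d + 12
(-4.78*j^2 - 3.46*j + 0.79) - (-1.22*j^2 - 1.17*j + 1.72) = -3.56*j^2 - 2.29*j - 0.93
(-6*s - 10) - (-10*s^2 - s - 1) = 10*s^2 - 5*s - 9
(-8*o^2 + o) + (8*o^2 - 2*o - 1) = -o - 1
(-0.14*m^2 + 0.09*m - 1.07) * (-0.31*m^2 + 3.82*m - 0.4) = 0.0434*m^4 - 0.5627*m^3 + 0.7315*m^2 - 4.1234*m + 0.428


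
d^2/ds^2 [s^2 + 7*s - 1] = 2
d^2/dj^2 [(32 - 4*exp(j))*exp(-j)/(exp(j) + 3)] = 4*(-exp(3*j) + 35*exp(2*j) + 72*exp(j) + 72)*exp(-j)/(exp(3*j) + 9*exp(2*j) + 27*exp(j) + 27)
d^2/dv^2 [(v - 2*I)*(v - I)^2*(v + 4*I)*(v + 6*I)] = 20*v^3 + 72*I*v^2 + 66*v + 96*I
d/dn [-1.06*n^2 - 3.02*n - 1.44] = -2.12*n - 3.02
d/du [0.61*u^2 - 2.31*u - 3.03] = 1.22*u - 2.31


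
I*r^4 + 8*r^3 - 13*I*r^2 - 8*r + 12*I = (r + 1)*(r - 6*I)*(r - 2*I)*(I*r - I)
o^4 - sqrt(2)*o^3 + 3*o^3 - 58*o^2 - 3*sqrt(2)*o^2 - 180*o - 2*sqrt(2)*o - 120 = (o + 1)*(o + 2)*(o - 6*sqrt(2))*(o + 5*sqrt(2))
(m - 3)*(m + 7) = m^2 + 4*m - 21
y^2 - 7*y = y*(y - 7)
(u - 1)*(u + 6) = u^2 + 5*u - 6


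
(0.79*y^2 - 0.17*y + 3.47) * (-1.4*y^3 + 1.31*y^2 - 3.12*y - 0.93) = -1.106*y^5 + 1.2729*y^4 - 7.5455*y^3 + 4.3414*y^2 - 10.6683*y - 3.2271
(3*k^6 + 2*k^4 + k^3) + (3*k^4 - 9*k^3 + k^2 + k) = 3*k^6 + 5*k^4 - 8*k^3 + k^2 + k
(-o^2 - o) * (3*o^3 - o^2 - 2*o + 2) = -3*o^5 - 2*o^4 + 3*o^3 - 2*o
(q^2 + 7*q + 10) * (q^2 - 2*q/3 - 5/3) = q^4 + 19*q^3/3 + 11*q^2/3 - 55*q/3 - 50/3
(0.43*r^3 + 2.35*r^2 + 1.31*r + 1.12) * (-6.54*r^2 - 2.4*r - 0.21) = -2.8122*r^5 - 16.401*r^4 - 14.2977*r^3 - 10.9623*r^2 - 2.9631*r - 0.2352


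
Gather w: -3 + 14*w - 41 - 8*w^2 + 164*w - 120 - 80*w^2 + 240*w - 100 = -88*w^2 + 418*w - 264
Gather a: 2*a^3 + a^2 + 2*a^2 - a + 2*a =2*a^3 + 3*a^2 + a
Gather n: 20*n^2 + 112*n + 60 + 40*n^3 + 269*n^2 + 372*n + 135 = 40*n^3 + 289*n^2 + 484*n + 195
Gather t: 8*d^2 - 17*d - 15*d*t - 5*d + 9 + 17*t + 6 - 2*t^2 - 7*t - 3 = 8*d^2 - 22*d - 2*t^2 + t*(10 - 15*d) + 12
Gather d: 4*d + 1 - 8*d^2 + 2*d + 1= -8*d^2 + 6*d + 2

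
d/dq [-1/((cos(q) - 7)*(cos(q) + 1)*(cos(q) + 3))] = (3*sin(q)^2 + 6*cos(q) + 22)*sin(q)/((cos(q) - 7)^2*(cos(q) + 1)^2*(cos(q) + 3)^2)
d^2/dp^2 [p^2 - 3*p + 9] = 2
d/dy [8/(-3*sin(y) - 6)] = 8*cos(y)/(3*(sin(y) + 2)^2)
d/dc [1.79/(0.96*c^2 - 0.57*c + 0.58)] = (1.0203 - 3.4368*c)/(0.96*c^2 - 0.57*c + 0.58)^2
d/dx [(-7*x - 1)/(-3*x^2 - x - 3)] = (21*x^2 + 7*x - (6*x + 1)*(7*x + 1) + 21)/(3*x^2 + x + 3)^2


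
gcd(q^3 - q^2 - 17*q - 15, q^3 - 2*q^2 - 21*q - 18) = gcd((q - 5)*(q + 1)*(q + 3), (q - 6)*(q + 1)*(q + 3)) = q^2 + 4*q + 3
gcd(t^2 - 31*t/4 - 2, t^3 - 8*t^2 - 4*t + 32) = t - 8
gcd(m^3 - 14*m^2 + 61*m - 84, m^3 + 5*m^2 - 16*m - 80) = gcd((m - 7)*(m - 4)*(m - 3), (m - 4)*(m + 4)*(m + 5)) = m - 4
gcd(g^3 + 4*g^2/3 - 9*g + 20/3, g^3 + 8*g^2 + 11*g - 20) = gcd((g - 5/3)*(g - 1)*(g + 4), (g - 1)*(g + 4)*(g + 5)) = g^2 + 3*g - 4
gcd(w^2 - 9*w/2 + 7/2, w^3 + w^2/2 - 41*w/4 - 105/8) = w - 7/2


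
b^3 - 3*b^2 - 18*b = b*(b - 6)*(b + 3)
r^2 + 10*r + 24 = (r + 4)*(r + 6)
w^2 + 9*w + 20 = (w + 4)*(w + 5)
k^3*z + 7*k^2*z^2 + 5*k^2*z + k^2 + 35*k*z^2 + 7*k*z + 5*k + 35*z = (k + 5)*(k + 7*z)*(k*z + 1)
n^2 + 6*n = n*(n + 6)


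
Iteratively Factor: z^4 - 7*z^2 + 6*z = (z - 1)*(z^3 + z^2 - 6*z) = (z - 1)*(z + 3)*(z^2 - 2*z) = (z - 2)*(z - 1)*(z + 3)*(z)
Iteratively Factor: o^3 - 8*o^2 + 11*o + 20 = (o - 5)*(o^2 - 3*o - 4) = (o - 5)*(o - 4)*(o + 1)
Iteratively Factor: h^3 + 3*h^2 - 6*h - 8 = (h - 2)*(h^2 + 5*h + 4) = (h - 2)*(h + 1)*(h + 4)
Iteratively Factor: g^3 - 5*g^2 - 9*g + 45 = (g - 3)*(g^2 - 2*g - 15) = (g - 5)*(g - 3)*(g + 3)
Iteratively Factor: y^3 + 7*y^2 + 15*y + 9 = (y + 3)*(y^2 + 4*y + 3) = (y + 3)^2*(y + 1)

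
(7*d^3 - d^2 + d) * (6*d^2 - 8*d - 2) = 42*d^5 - 62*d^4 - 6*d^2 - 2*d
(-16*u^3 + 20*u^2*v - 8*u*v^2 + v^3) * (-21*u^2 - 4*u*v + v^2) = 336*u^5 - 356*u^4*v + 72*u^3*v^2 + 31*u^2*v^3 - 12*u*v^4 + v^5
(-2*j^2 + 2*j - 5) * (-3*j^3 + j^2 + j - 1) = 6*j^5 - 8*j^4 + 15*j^3 - j^2 - 7*j + 5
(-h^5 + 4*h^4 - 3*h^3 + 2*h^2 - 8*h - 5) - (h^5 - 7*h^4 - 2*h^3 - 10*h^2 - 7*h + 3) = -2*h^5 + 11*h^4 - h^3 + 12*h^2 - h - 8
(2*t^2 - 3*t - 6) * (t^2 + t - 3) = 2*t^4 - t^3 - 15*t^2 + 3*t + 18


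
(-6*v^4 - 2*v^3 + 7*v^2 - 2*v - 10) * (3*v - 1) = -18*v^5 + 23*v^3 - 13*v^2 - 28*v + 10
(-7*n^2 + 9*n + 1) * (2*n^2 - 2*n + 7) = -14*n^4 + 32*n^3 - 65*n^2 + 61*n + 7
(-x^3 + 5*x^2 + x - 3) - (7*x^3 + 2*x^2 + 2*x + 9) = -8*x^3 + 3*x^2 - x - 12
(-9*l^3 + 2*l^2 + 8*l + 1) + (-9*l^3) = -18*l^3 + 2*l^2 + 8*l + 1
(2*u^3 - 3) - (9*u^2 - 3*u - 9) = 2*u^3 - 9*u^2 + 3*u + 6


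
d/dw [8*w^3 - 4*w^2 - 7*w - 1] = 24*w^2 - 8*w - 7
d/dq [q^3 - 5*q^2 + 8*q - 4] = 3*q^2 - 10*q + 8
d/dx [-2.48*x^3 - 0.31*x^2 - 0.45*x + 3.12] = -7.44*x^2 - 0.62*x - 0.45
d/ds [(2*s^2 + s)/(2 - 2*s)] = (-s^2 + 2*s + 1/2)/(s^2 - 2*s + 1)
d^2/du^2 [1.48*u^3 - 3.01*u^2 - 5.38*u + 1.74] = 8.88*u - 6.02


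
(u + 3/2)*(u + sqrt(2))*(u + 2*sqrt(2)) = u^3 + 3*u^2/2 + 3*sqrt(2)*u^2 + 4*u + 9*sqrt(2)*u/2 + 6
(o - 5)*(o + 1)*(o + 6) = o^3 + 2*o^2 - 29*o - 30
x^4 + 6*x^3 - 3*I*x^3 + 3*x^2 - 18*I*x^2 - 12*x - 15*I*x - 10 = (x + 1)*(x + 5)*(x - 2*I)*(x - I)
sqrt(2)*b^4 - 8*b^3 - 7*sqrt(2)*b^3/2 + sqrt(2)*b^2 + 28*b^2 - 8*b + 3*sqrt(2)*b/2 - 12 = (b - 3)*(b - 1)*(b - 4*sqrt(2))*(sqrt(2)*b + sqrt(2)/2)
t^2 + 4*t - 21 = (t - 3)*(t + 7)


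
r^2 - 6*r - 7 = (r - 7)*(r + 1)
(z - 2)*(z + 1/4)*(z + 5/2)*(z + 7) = z^4 + 31*z^3/4 + 3*z^2/8 - 283*z/8 - 35/4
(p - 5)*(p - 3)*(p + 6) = p^3 - 2*p^2 - 33*p + 90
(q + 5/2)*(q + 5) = q^2 + 15*q/2 + 25/2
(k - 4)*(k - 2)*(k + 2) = k^3 - 4*k^2 - 4*k + 16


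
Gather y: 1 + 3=4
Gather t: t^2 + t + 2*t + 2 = t^2 + 3*t + 2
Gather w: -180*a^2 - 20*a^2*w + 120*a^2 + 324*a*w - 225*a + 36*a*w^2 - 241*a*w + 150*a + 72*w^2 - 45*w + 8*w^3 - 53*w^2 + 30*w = -60*a^2 - 75*a + 8*w^3 + w^2*(36*a + 19) + w*(-20*a^2 + 83*a - 15)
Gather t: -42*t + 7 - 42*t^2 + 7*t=-42*t^2 - 35*t + 7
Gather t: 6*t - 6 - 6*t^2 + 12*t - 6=-6*t^2 + 18*t - 12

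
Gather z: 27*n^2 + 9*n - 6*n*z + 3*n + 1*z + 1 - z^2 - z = 27*n^2 - 6*n*z + 12*n - z^2 + 1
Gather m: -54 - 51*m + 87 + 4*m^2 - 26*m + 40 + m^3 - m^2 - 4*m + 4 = m^3 + 3*m^2 - 81*m + 77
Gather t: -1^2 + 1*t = t - 1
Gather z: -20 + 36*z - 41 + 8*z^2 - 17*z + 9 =8*z^2 + 19*z - 52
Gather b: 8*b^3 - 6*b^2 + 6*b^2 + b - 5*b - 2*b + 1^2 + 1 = 8*b^3 - 6*b + 2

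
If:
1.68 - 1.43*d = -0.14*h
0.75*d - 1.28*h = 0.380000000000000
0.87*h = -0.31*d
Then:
No Solution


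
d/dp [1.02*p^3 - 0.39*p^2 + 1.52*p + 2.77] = 3.06*p^2 - 0.78*p + 1.52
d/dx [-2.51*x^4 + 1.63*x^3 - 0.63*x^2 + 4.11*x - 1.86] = -10.04*x^3 + 4.89*x^2 - 1.26*x + 4.11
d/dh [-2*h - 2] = -2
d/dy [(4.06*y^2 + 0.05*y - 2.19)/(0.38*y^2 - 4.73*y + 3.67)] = (-19.2228*y^2 + 31.4648*y - 10.1752)/(0.1444*y^4 - 3.5948*y^3 + 25.1621*y^2 - 34.7182*y + 13.4689)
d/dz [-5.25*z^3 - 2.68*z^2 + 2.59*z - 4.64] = -15.75*z^2 - 5.36*z + 2.59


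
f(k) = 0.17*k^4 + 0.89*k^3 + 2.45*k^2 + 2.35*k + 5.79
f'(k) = 0.68*k^3 + 2.67*k^2 + 4.9*k + 2.35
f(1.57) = 20.00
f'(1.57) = 19.26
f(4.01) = 155.95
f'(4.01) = 108.78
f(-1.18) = 5.30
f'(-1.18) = -0.83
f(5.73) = 450.39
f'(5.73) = 246.02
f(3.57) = 113.51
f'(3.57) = 84.81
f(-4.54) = 34.56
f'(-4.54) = -28.50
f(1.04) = 12.08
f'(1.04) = 11.10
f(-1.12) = 5.25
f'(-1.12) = -0.74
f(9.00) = 1989.57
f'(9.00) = 758.44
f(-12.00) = 2317.59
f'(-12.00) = -847.01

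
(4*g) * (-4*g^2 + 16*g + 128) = -16*g^3 + 64*g^2 + 512*g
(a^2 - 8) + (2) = a^2 - 6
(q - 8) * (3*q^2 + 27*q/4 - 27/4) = 3*q^3 - 69*q^2/4 - 243*q/4 + 54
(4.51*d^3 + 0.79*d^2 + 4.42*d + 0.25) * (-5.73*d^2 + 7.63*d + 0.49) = -25.8423*d^5 + 29.8846*d^4 - 17.089*d^3 + 32.6792*d^2 + 4.0733*d + 0.1225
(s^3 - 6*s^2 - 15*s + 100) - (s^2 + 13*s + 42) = s^3 - 7*s^2 - 28*s + 58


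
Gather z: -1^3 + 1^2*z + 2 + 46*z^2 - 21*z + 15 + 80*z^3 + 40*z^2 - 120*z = 80*z^3 + 86*z^2 - 140*z + 16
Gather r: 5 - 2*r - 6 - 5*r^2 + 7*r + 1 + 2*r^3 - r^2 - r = 2*r^3 - 6*r^2 + 4*r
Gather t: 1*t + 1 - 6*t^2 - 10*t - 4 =-6*t^2 - 9*t - 3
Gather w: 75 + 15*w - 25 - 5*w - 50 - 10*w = 0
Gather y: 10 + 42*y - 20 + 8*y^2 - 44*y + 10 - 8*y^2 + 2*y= 0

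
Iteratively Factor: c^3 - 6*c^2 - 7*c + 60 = (c + 3)*(c^2 - 9*c + 20) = (c - 4)*(c + 3)*(c - 5)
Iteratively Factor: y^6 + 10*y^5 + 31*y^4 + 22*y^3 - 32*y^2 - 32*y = (y)*(y^5 + 10*y^4 + 31*y^3 + 22*y^2 - 32*y - 32) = y*(y + 4)*(y^4 + 6*y^3 + 7*y^2 - 6*y - 8) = y*(y + 2)*(y + 4)*(y^3 + 4*y^2 - y - 4) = y*(y - 1)*(y + 2)*(y + 4)*(y^2 + 5*y + 4) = y*(y - 1)*(y + 2)*(y + 4)^2*(y + 1)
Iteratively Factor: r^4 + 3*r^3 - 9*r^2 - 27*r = (r + 3)*(r^3 - 9*r) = (r - 3)*(r + 3)*(r^2 + 3*r) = r*(r - 3)*(r + 3)*(r + 3)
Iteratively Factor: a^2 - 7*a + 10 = (a - 2)*(a - 5)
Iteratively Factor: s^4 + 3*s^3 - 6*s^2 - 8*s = (s + 1)*(s^3 + 2*s^2 - 8*s) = s*(s + 1)*(s^2 + 2*s - 8) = s*(s + 1)*(s + 4)*(s - 2)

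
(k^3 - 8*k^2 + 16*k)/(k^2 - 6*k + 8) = k*(k - 4)/(k - 2)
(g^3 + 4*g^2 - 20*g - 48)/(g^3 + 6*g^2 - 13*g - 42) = (g^2 + 2*g - 24)/(g^2 + 4*g - 21)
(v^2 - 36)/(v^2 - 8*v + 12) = (v + 6)/(v - 2)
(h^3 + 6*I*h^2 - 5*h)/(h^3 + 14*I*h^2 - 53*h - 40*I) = h/(h + 8*I)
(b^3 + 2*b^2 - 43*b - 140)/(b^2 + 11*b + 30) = (b^2 - 3*b - 28)/(b + 6)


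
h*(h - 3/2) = h^2 - 3*h/2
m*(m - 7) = m^2 - 7*m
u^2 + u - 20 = (u - 4)*(u + 5)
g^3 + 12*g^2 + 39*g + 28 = (g + 1)*(g + 4)*(g + 7)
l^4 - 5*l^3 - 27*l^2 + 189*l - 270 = (l - 5)*(l - 3)^2*(l + 6)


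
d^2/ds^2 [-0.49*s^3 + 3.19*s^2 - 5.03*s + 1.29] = 6.38 - 2.94*s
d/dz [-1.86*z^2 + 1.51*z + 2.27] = 1.51 - 3.72*z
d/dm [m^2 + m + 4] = 2*m + 1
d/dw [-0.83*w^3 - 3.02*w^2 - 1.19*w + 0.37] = -2.49*w^2 - 6.04*w - 1.19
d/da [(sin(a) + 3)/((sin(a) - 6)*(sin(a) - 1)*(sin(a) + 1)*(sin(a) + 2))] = (-3*sin(a)^3 - 4*sin(a)^2 + 49*sin(a) + 78)*sin(a)/((sin(a) - 6)^2*(sin(a) + 2)^2*cos(a)^3)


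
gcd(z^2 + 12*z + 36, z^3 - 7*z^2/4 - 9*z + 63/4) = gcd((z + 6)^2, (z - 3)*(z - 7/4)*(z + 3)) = 1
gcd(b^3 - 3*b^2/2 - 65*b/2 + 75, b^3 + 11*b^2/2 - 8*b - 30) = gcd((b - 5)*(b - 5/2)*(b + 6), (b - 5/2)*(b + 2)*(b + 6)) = b^2 + 7*b/2 - 15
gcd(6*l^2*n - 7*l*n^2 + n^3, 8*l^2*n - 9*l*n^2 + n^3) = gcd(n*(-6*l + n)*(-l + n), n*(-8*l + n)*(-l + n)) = l*n - n^2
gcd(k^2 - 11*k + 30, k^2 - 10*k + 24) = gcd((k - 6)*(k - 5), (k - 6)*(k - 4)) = k - 6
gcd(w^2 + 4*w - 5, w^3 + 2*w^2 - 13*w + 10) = w^2 + 4*w - 5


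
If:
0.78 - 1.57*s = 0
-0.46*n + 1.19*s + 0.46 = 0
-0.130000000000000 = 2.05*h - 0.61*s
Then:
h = 0.08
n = 2.29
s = 0.50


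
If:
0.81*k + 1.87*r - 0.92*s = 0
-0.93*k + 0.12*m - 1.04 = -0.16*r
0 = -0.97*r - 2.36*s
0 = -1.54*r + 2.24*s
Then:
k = 0.00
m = 8.67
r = 0.00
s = 0.00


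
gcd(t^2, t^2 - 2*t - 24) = 1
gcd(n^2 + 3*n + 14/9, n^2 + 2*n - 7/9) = n + 7/3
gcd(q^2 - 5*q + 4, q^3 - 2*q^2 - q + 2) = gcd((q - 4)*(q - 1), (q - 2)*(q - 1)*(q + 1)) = q - 1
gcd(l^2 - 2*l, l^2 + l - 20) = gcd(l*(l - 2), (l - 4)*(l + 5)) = 1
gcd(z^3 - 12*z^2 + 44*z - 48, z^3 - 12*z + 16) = z - 2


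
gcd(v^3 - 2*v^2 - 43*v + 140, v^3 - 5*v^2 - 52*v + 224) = v^2 + 3*v - 28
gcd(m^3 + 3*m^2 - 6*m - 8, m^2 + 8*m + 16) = m + 4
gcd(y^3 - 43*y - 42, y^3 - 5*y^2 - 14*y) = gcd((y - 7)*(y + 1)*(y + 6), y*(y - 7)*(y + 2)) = y - 7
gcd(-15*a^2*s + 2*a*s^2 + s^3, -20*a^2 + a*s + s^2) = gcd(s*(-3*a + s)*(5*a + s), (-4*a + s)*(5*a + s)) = 5*a + s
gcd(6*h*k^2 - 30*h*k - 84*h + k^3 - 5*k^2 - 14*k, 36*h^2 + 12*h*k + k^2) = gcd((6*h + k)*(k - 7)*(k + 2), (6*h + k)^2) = 6*h + k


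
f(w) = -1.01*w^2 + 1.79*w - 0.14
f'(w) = 1.79 - 2.02*w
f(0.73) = 0.63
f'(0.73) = 0.32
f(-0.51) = -1.32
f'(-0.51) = 2.82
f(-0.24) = -0.63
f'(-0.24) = 2.27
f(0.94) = 0.65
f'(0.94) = -0.11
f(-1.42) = -4.72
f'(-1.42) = 4.66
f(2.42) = -1.72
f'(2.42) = -3.10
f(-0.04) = -0.21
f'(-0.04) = 1.87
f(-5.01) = -34.46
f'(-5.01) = 11.91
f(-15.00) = -254.24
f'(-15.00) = 32.09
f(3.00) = -3.86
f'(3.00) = -4.27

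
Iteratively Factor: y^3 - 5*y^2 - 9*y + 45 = (y - 5)*(y^2 - 9) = (y - 5)*(y + 3)*(y - 3)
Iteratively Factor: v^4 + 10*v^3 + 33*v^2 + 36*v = (v + 3)*(v^3 + 7*v^2 + 12*v) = (v + 3)*(v + 4)*(v^2 + 3*v) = v*(v + 3)*(v + 4)*(v + 3)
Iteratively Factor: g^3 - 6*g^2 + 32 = (g - 4)*(g^2 - 2*g - 8) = (g - 4)^2*(g + 2)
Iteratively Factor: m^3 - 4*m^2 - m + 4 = (m - 1)*(m^2 - 3*m - 4) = (m - 1)*(m + 1)*(m - 4)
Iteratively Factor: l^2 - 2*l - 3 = (l + 1)*(l - 3)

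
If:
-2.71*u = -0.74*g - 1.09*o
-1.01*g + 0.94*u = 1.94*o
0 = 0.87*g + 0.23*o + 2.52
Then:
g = -3.32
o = 1.60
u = -0.26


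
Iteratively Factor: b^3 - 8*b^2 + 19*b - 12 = (b - 4)*(b^2 - 4*b + 3) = (b - 4)*(b - 3)*(b - 1)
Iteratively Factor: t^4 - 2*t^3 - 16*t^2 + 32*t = (t + 4)*(t^3 - 6*t^2 + 8*t) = (t - 4)*(t + 4)*(t^2 - 2*t) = (t - 4)*(t - 2)*(t + 4)*(t)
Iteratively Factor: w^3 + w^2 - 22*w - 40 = (w - 5)*(w^2 + 6*w + 8) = (w - 5)*(w + 2)*(w + 4)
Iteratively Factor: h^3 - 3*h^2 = (h)*(h^2 - 3*h) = h^2*(h - 3)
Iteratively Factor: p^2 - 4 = (p + 2)*(p - 2)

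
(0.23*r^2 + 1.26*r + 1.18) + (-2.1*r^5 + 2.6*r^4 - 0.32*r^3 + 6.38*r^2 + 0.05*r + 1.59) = -2.1*r^5 + 2.6*r^4 - 0.32*r^3 + 6.61*r^2 + 1.31*r + 2.77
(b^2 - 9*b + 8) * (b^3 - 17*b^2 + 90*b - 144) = b^5 - 26*b^4 + 251*b^3 - 1090*b^2 + 2016*b - 1152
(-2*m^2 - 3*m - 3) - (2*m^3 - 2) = -2*m^3 - 2*m^2 - 3*m - 1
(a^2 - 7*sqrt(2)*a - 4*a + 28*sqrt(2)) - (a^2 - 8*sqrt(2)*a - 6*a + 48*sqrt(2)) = sqrt(2)*a + 2*a - 20*sqrt(2)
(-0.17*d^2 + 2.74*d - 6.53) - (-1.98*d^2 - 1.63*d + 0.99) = 1.81*d^2 + 4.37*d - 7.52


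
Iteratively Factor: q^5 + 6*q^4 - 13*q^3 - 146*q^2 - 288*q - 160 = (q - 5)*(q^4 + 11*q^3 + 42*q^2 + 64*q + 32) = (q - 5)*(q + 2)*(q^3 + 9*q^2 + 24*q + 16) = (q - 5)*(q + 2)*(q + 4)*(q^2 + 5*q + 4) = (q - 5)*(q + 1)*(q + 2)*(q + 4)*(q + 4)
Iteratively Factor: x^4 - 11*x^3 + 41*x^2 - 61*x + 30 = (x - 2)*(x^3 - 9*x^2 + 23*x - 15) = (x - 3)*(x - 2)*(x^2 - 6*x + 5) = (x - 3)*(x - 2)*(x - 1)*(x - 5)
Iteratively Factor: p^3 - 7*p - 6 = (p - 3)*(p^2 + 3*p + 2) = (p - 3)*(p + 2)*(p + 1)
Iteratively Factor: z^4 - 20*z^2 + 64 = (z + 2)*(z^3 - 2*z^2 - 16*z + 32) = (z - 2)*(z + 2)*(z^2 - 16) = (z - 4)*(z - 2)*(z + 2)*(z + 4)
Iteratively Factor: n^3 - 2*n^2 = (n)*(n^2 - 2*n) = n^2*(n - 2)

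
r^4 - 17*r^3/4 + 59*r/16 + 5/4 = (r - 4)*(r - 5/4)*(r + 1/2)^2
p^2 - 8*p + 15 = (p - 5)*(p - 3)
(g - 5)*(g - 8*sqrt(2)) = g^2 - 8*sqrt(2)*g - 5*g + 40*sqrt(2)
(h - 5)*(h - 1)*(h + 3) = h^3 - 3*h^2 - 13*h + 15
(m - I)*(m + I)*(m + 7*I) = m^3 + 7*I*m^2 + m + 7*I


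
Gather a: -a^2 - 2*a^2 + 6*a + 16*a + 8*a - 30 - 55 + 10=-3*a^2 + 30*a - 75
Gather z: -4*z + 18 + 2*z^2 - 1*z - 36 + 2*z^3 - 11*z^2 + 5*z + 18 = 2*z^3 - 9*z^2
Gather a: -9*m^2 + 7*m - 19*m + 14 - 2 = -9*m^2 - 12*m + 12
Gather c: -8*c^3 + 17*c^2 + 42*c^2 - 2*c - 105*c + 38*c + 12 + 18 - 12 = -8*c^3 + 59*c^2 - 69*c + 18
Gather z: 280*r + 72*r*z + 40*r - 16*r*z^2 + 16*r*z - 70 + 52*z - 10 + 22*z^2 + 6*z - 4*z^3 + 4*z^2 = 320*r - 4*z^3 + z^2*(26 - 16*r) + z*(88*r + 58) - 80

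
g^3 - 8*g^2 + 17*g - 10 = (g - 5)*(g - 2)*(g - 1)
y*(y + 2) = y^2 + 2*y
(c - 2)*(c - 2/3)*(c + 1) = c^3 - 5*c^2/3 - 4*c/3 + 4/3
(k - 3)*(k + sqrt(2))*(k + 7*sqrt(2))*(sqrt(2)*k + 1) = sqrt(2)*k^4 - 3*sqrt(2)*k^3 + 17*k^3 - 51*k^2 + 22*sqrt(2)*k^2 - 66*sqrt(2)*k + 14*k - 42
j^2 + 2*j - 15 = (j - 3)*(j + 5)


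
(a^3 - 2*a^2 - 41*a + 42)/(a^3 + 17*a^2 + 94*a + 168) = (a^2 - 8*a + 7)/(a^2 + 11*a + 28)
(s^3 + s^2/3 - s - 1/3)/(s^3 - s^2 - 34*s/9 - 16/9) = 3*(3*s^2 - 2*s - 1)/(9*s^2 - 18*s - 16)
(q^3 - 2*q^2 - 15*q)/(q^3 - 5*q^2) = (q + 3)/q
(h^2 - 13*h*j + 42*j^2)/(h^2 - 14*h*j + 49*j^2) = (h - 6*j)/(h - 7*j)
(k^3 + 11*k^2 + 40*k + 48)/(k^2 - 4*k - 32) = (k^2 + 7*k + 12)/(k - 8)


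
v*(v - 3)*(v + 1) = v^3 - 2*v^2 - 3*v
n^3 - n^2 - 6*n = n*(n - 3)*(n + 2)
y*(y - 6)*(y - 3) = y^3 - 9*y^2 + 18*y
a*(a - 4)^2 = a^3 - 8*a^2 + 16*a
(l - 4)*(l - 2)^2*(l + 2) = l^4 - 6*l^3 + 4*l^2 + 24*l - 32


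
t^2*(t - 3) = t^3 - 3*t^2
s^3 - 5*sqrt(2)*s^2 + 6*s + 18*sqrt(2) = (s - 3*sqrt(2))^2*(s + sqrt(2))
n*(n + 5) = n^2 + 5*n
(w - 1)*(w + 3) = w^2 + 2*w - 3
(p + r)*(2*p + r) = 2*p^2 + 3*p*r + r^2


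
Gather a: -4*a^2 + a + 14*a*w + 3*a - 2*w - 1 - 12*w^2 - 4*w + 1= -4*a^2 + a*(14*w + 4) - 12*w^2 - 6*w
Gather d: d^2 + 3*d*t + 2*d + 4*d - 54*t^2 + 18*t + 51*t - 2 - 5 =d^2 + d*(3*t + 6) - 54*t^2 + 69*t - 7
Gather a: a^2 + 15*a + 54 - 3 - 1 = a^2 + 15*a + 50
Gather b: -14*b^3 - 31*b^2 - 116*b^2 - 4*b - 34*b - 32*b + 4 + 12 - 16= -14*b^3 - 147*b^2 - 70*b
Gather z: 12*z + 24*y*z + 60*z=z*(24*y + 72)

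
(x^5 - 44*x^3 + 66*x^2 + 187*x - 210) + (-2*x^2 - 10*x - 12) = x^5 - 44*x^3 + 64*x^2 + 177*x - 222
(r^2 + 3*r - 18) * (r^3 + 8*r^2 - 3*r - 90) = r^5 + 11*r^4 + 3*r^3 - 243*r^2 - 216*r + 1620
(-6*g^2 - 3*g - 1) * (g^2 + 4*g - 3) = -6*g^4 - 27*g^3 + 5*g^2 + 5*g + 3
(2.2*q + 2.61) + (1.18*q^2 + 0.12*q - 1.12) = 1.18*q^2 + 2.32*q + 1.49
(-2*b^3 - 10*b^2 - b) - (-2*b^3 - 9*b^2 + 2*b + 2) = -b^2 - 3*b - 2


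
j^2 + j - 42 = (j - 6)*(j + 7)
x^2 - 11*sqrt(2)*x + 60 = (x - 6*sqrt(2))*(x - 5*sqrt(2))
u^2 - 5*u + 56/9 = (u - 8/3)*(u - 7/3)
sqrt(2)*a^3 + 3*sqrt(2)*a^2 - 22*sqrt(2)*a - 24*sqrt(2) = (a - 4)*(a + 6)*(sqrt(2)*a + sqrt(2))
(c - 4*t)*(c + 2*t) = c^2 - 2*c*t - 8*t^2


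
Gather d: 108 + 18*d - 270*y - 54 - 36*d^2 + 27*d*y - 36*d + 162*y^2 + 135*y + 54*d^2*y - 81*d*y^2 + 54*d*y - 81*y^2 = d^2*(54*y - 36) + d*(-81*y^2 + 81*y - 18) + 81*y^2 - 135*y + 54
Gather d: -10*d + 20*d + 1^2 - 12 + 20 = 10*d + 9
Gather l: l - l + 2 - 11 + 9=0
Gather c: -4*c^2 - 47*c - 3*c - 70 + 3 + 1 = -4*c^2 - 50*c - 66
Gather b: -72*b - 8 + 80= 72 - 72*b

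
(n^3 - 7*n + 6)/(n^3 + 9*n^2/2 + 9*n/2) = 2*(n^2 - 3*n + 2)/(n*(2*n + 3))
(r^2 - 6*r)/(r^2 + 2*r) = (r - 6)/(r + 2)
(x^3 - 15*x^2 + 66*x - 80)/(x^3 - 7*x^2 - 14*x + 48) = (x - 5)/(x + 3)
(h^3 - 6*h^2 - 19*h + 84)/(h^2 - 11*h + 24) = (h^2 - 3*h - 28)/(h - 8)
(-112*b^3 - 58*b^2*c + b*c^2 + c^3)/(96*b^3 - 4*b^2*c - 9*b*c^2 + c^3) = (-14*b^2 - 9*b*c - c^2)/(12*b^2 + b*c - c^2)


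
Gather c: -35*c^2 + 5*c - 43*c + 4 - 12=-35*c^2 - 38*c - 8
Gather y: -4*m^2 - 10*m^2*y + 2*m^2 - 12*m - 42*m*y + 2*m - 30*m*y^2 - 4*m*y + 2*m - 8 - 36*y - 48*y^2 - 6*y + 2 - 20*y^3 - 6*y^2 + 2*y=-2*m^2 - 8*m - 20*y^3 + y^2*(-30*m - 54) + y*(-10*m^2 - 46*m - 40) - 6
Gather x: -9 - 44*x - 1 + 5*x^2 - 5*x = 5*x^2 - 49*x - 10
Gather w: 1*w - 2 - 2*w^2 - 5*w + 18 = -2*w^2 - 4*w + 16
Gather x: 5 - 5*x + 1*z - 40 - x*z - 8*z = x*(-z - 5) - 7*z - 35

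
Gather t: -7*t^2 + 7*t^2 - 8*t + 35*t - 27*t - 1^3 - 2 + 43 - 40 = 0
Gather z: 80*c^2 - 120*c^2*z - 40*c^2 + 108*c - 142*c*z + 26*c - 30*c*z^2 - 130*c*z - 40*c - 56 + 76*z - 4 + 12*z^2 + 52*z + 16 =40*c^2 + 94*c + z^2*(12 - 30*c) + z*(-120*c^2 - 272*c + 128) - 44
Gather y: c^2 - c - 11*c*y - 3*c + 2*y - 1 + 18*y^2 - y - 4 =c^2 - 4*c + 18*y^2 + y*(1 - 11*c) - 5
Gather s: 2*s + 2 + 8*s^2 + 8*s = 8*s^2 + 10*s + 2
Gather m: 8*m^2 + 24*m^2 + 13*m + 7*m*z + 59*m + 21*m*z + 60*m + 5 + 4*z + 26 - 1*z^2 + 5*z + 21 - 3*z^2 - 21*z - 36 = 32*m^2 + m*(28*z + 132) - 4*z^2 - 12*z + 16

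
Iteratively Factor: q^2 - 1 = (q + 1)*(q - 1)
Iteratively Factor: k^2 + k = (k)*(k + 1)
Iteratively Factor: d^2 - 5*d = (d)*(d - 5)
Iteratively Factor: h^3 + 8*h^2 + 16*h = (h + 4)*(h^2 + 4*h) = h*(h + 4)*(h + 4)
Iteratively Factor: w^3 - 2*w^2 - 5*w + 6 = (w - 3)*(w^2 + w - 2) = (w - 3)*(w + 2)*(w - 1)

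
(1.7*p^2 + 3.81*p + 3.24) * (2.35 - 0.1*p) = -0.17*p^3 + 3.614*p^2 + 8.6295*p + 7.614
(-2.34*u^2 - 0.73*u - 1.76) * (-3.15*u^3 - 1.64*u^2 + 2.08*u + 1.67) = 7.371*u^5 + 6.1371*u^4 + 1.874*u^3 - 2.5398*u^2 - 4.8799*u - 2.9392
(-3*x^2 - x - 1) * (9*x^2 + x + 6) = -27*x^4 - 12*x^3 - 28*x^2 - 7*x - 6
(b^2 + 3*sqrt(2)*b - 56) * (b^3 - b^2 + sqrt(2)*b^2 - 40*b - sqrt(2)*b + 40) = b^5 - b^4 + 4*sqrt(2)*b^4 - 90*b^3 - 4*sqrt(2)*b^3 - 176*sqrt(2)*b^2 + 90*b^2 + 176*sqrt(2)*b + 2240*b - 2240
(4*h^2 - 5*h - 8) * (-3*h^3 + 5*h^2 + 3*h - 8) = -12*h^5 + 35*h^4 + 11*h^3 - 87*h^2 + 16*h + 64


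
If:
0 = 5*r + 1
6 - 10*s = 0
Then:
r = -1/5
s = 3/5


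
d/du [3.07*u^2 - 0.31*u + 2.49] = 6.14*u - 0.31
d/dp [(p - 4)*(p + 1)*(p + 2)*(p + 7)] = 4*p^3 + 18*p^2 - 34*p - 78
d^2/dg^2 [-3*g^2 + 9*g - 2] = -6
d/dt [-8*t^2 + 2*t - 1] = 2 - 16*t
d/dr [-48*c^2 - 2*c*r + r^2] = -2*c + 2*r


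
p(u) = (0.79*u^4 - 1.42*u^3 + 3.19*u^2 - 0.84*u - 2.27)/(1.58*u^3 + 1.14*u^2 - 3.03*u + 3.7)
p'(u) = (-4.74*u^2 - 2.28*u + 3.03)*(0.79*u^4 - 1.42*u^3 + 3.19*u^2 - 0.84*u - 2.27)/(1.58*u^3 + 1.14*u^2 - 3.03*u + 3.7)^2 + (3.16*u^3 - 4.26*u^2 + 6.38*u - 0.84)/(1.58*u^3 + 1.14*u^2 - 3.03*u + 3.7) = (1.2482*u^6 + 1.8012*u^5 - 13.8401*u^4 + 22.9516*u^3 - 13.7103*u^2 + 28.7816*u - 9.9861)/(2.4964*u^6 + 3.6024*u^5 - 8.2752*u^4 + 4.7836*u^3 + 17.6169*u^2 - 22.422*u + 13.69)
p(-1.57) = 3.34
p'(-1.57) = -9.81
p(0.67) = -0.63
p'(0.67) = 1.08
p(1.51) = 0.41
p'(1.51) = 0.74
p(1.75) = 0.56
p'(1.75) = 0.53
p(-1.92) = 12.57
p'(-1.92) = -70.04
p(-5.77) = -5.14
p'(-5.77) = 0.24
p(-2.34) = -18.38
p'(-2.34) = -75.88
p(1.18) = 0.09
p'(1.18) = 1.25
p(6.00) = 2.24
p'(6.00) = 0.44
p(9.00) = 3.60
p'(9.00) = 0.47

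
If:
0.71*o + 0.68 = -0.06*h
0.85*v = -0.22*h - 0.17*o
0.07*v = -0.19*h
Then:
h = -0.08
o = -0.95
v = 0.21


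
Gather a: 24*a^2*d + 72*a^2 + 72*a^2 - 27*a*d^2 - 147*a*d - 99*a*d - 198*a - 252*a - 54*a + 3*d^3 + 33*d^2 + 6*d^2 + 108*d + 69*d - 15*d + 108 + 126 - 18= a^2*(24*d + 144) + a*(-27*d^2 - 246*d - 504) + 3*d^3 + 39*d^2 + 162*d + 216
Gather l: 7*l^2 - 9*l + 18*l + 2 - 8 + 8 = 7*l^2 + 9*l + 2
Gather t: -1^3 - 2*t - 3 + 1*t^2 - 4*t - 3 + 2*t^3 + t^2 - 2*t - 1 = 2*t^3 + 2*t^2 - 8*t - 8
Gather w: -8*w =-8*w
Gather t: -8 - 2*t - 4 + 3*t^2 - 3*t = 3*t^2 - 5*t - 12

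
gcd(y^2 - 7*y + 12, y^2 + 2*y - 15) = y - 3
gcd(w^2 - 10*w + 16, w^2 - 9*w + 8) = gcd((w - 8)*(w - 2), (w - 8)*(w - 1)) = w - 8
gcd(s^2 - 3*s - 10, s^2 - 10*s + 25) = s - 5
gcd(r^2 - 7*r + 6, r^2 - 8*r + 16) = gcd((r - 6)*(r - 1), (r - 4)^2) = 1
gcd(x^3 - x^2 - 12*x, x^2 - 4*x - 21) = x + 3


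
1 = 1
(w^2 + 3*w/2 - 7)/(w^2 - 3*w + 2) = (w + 7/2)/(w - 1)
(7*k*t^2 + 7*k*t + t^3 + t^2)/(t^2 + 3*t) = (7*k*t + 7*k + t^2 + t)/(t + 3)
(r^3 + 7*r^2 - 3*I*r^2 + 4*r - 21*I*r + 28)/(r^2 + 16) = (r^2 + r*(7 + I) + 7*I)/(r + 4*I)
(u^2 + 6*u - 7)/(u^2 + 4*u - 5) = (u + 7)/(u + 5)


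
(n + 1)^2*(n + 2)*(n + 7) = n^4 + 11*n^3 + 33*n^2 + 37*n + 14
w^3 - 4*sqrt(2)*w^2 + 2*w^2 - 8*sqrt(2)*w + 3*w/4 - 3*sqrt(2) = (w + 1/2)*(w + 3/2)*(w - 4*sqrt(2))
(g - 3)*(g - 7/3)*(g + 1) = g^3 - 13*g^2/3 + 5*g/3 + 7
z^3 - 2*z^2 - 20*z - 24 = (z - 6)*(z + 2)^2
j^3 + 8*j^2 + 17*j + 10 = (j + 1)*(j + 2)*(j + 5)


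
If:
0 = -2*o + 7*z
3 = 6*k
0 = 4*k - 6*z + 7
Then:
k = 1/2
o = 21/4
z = 3/2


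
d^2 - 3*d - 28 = (d - 7)*(d + 4)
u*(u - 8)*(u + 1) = u^3 - 7*u^2 - 8*u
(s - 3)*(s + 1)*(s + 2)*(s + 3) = s^4 + 3*s^3 - 7*s^2 - 27*s - 18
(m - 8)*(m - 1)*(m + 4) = m^3 - 5*m^2 - 28*m + 32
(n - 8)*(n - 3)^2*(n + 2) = n^4 - 12*n^3 + 29*n^2 + 42*n - 144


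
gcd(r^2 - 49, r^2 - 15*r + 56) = r - 7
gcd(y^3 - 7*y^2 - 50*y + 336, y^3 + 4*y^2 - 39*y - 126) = y^2 + y - 42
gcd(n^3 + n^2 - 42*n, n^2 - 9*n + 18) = n - 6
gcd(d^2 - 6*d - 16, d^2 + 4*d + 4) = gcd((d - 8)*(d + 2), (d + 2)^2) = d + 2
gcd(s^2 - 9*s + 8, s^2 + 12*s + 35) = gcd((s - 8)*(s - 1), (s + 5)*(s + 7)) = 1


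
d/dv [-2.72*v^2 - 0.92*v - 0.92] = -5.44*v - 0.92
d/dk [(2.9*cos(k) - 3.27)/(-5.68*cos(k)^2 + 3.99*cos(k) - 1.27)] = (-16.472*cos(k)^2 + 37.1472*cos(k) - 9.3643)*sin(k)/(32.2624*cos(k)^4 - 45.3264*cos(k)^3 + 30.3473*cos(k)^2 - 10.1346*cos(k) + 1.6129)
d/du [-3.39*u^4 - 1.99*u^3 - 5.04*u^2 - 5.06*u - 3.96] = -13.56*u^3 - 5.97*u^2 - 10.08*u - 5.06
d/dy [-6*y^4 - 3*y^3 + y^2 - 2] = y*(-24*y^2 - 9*y + 2)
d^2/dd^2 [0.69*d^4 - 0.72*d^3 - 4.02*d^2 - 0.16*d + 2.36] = 8.28*d^2 - 4.32*d - 8.04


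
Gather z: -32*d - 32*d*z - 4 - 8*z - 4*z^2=-32*d - 4*z^2 + z*(-32*d - 8) - 4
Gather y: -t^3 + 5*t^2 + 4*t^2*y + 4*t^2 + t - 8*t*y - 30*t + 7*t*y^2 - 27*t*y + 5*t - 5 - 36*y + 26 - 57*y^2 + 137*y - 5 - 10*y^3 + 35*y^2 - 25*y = -t^3 + 9*t^2 - 24*t - 10*y^3 + y^2*(7*t - 22) + y*(4*t^2 - 35*t + 76) + 16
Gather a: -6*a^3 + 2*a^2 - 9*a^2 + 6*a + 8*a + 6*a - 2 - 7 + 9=-6*a^3 - 7*a^2 + 20*a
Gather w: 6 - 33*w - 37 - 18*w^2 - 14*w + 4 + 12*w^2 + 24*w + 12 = -6*w^2 - 23*w - 15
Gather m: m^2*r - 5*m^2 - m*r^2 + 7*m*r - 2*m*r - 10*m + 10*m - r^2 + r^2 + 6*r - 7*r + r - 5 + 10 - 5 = m^2*(r - 5) + m*(-r^2 + 5*r)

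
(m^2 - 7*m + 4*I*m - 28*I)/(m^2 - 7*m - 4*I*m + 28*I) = (m + 4*I)/(m - 4*I)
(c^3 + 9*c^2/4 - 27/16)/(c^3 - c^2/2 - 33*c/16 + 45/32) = 2*(2*c + 3)/(4*c - 5)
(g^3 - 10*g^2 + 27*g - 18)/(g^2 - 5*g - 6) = (g^2 - 4*g + 3)/(g + 1)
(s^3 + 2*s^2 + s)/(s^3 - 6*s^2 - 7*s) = (s + 1)/(s - 7)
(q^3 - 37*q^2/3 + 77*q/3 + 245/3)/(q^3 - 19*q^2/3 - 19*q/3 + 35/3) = (q - 7)/(q - 1)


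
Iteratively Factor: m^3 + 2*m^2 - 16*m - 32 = (m - 4)*(m^2 + 6*m + 8) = (m - 4)*(m + 2)*(m + 4)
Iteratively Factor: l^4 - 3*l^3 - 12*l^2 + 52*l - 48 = (l - 2)*(l^3 - l^2 - 14*l + 24) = (l - 3)*(l - 2)*(l^2 + 2*l - 8) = (l - 3)*(l - 2)*(l + 4)*(l - 2)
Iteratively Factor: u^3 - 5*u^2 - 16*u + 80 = (u + 4)*(u^2 - 9*u + 20) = (u - 4)*(u + 4)*(u - 5)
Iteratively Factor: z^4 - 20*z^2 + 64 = (z - 4)*(z^3 + 4*z^2 - 4*z - 16) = (z - 4)*(z - 2)*(z^2 + 6*z + 8) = (z - 4)*(z - 2)*(z + 4)*(z + 2)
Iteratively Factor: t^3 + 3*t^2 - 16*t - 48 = (t + 3)*(t^2 - 16) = (t - 4)*(t + 3)*(t + 4)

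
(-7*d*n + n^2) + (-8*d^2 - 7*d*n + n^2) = -8*d^2 - 14*d*n + 2*n^2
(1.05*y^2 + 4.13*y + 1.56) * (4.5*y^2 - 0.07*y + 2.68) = 4.725*y^4 + 18.5115*y^3 + 9.5449*y^2 + 10.9592*y + 4.1808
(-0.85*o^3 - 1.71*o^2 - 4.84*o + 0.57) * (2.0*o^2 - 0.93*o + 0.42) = -1.7*o^5 - 2.6295*o^4 - 8.4467*o^3 + 4.923*o^2 - 2.5629*o + 0.2394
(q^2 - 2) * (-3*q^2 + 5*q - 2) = -3*q^4 + 5*q^3 + 4*q^2 - 10*q + 4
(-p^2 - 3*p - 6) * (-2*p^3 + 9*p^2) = 2*p^5 - 3*p^4 - 15*p^3 - 54*p^2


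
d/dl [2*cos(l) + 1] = -2*sin(l)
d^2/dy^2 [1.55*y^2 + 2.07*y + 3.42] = 3.10000000000000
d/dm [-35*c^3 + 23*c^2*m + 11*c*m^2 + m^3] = 23*c^2 + 22*c*m + 3*m^2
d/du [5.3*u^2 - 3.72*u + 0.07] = 10.6*u - 3.72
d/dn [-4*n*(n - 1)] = 4 - 8*n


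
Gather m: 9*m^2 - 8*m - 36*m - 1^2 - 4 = 9*m^2 - 44*m - 5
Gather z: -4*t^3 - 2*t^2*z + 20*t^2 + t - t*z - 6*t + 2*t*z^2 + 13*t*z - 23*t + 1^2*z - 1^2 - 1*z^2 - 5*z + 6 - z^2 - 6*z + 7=-4*t^3 + 20*t^2 - 28*t + z^2*(2*t - 2) + z*(-2*t^2 + 12*t - 10) + 12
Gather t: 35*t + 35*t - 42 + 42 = 70*t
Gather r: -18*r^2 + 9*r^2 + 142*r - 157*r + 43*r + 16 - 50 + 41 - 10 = -9*r^2 + 28*r - 3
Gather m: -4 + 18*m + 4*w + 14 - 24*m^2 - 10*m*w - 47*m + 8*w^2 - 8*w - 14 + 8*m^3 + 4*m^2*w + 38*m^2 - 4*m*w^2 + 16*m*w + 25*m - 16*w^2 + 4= 8*m^3 + m^2*(4*w + 14) + m*(-4*w^2 + 6*w - 4) - 8*w^2 - 4*w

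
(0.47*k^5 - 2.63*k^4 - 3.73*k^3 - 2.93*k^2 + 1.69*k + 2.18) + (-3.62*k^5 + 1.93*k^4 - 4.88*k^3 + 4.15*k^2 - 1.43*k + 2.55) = -3.15*k^5 - 0.7*k^4 - 8.61*k^3 + 1.22*k^2 + 0.26*k + 4.73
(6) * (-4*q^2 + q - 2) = -24*q^2 + 6*q - 12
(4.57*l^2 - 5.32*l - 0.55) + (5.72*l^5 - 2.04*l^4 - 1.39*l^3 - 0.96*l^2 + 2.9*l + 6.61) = 5.72*l^5 - 2.04*l^4 - 1.39*l^3 + 3.61*l^2 - 2.42*l + 6.06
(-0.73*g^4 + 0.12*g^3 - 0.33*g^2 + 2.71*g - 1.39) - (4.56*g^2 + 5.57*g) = -0.73*g^4 + 0.12*g^3 - 4.89*g^2 - 2.86*g - 1.39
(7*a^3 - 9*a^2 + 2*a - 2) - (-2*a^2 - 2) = 7*a^3 - 7*a^2 + 2*a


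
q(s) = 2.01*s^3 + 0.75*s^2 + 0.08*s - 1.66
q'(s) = 6.03*s^2 + 1.5*s + 0.08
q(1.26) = 3.65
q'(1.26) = 11.54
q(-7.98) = -975.96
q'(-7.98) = 372.10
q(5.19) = 299.95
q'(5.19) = 170.29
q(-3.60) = -86.01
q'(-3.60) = 72.83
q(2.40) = 30.64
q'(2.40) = 38.41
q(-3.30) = -65.99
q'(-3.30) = 60.80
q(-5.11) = -250.68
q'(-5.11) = 149.87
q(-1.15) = -3.82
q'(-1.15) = 6.33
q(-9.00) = -1406.92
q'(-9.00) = 475.01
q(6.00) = 459.98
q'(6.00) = 226.16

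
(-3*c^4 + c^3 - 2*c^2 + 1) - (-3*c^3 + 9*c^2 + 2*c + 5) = -3*c^4 + 4*c^3 - 11*c^2 - 2*c - 4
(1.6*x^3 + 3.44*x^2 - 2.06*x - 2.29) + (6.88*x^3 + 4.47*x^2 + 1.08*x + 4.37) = 8.48*x^3 + 7.91*x^2 - 0.98*x + 2.08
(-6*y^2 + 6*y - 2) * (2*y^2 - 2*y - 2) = -12*y^4 + 24*y^3 - 4*y^2 - 8*y + 4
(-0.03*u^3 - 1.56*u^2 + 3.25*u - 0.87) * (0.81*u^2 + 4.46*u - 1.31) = -0.0243*u^5 - 1.3974*u^4 - 4.2858*u^3 + 15.8339*u^2 - 8.1377*u + 1.1397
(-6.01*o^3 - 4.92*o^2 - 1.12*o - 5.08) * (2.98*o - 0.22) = -17.9098*o^4 - 13.3394*o^3 - 2.2552*o^2 - 14.892*o + 1.1176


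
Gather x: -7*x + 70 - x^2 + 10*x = -x^2 + 3*x + 70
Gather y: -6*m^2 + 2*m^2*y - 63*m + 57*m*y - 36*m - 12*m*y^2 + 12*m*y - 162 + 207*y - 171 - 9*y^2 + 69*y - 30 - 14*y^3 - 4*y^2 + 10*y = -6*m^2 - 99*m - 14*y^3 + y^2*(-12*m - 13) + y*(2*m^2 + 69*m + 286) - 363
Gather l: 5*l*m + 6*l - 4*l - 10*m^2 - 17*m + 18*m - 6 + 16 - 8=l*(5*m + 2) - 10*m^2 + m + 2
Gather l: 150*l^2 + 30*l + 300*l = 150*l^2 + 330*l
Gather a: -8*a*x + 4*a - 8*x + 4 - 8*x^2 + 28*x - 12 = a*(4 - 8*x) - 8*x^2 + 20*x - 8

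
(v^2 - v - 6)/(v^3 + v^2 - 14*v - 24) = (v - 3)/(v^2 - v - 12)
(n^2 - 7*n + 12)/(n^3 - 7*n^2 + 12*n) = 1/n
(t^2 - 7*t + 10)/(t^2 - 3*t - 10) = (t - 2)/(t + 2)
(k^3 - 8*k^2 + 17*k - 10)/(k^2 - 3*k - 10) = (k^2 - 3*k + 2)/(k + 2)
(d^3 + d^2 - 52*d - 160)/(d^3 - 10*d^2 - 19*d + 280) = (d + 4)/(d - 7)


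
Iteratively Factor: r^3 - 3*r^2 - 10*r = (r - 5)*(r^2 + 2*r) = (r - 5)*(r + 2)*(r)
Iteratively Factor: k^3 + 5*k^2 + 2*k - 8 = (k + 4)*(k^2 + k - 2) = (k + 2)*(k + 4)*(k - 1)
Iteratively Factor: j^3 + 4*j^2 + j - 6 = (j - 1)*(j^2 + 5*j + 6) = (j - 1)*(j + 3)*(j + 2)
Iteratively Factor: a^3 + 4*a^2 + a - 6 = (a + 2)*(a^2 + 2*a - 3) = (a - 1)*(a + 2)*(a + 3)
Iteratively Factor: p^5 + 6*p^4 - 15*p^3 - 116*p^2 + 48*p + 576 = (p + 4)*(p^4 + 2*p^3 - 23*p^2 - 24*p + 144) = (p - 3)*(p + 4)*(p^3 + 5*p^2 - 8*p - 48) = (p - 3)*(p + 4)^2*(p^2 + p - 12) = (p - 3)*(p + 4)^3*(p - 3)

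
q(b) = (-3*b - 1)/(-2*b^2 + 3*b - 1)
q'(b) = (-3*b - 1)*(4*b - 3)/(-2*b^2 + 3*b - 1)^2 - 3/(-2*b^2 + 3*b - 1)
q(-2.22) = -0.32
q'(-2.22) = -0.05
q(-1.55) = -0.35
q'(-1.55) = -0.02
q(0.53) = -91.84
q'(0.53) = 2759.67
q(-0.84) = -0.31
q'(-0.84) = 0.21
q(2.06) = 2.17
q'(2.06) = -2.53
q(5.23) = 0.42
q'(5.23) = -0.11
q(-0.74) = -0.28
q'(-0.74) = 0.30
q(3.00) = 1.00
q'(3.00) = -0.60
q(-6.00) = -0.19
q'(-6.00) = -0.02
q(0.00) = 1.00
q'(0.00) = 6.00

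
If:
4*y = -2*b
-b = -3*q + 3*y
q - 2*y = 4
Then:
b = 24/5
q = -4/5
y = -12/5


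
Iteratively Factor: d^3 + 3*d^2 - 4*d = (d - 1)*(d^2 + 4*d) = d*(d - 1)*(d + 4)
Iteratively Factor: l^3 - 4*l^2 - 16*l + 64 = (l - 4)*(l^2 - 16) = (l - 4)*(l + 4)*(l - 4)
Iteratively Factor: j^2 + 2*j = (j)*(j + 2)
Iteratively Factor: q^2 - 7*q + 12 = (q - 4)*(q - 3)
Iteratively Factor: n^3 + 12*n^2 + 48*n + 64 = (n + 4)*(n^2 + 8*n + 16) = (n + 4)^2*(n + 4)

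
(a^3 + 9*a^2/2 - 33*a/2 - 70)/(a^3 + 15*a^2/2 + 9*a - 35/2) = (a - 4)/(a - 1)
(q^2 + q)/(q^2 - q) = (q + 1)/(q - 1)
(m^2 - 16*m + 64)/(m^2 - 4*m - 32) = (m - 8)/(m + 4)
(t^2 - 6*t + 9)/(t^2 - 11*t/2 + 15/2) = 2*(t - 3)/(2*t - 5)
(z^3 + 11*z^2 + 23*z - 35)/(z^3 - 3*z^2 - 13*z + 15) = (z^2 + 12*z + 35)/(z^2 - 2*z - 15)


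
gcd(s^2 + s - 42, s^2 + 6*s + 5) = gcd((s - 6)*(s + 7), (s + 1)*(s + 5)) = 1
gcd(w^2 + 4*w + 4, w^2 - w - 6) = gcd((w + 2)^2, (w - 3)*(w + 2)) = w + 2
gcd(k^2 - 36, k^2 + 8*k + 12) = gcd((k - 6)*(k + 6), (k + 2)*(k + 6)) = k + 6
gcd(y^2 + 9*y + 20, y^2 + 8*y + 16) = y + 4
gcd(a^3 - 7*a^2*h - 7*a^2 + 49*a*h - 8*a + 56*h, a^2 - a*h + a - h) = a + 1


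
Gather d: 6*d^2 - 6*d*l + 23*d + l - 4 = 6*d^2 + d*(23 - 6*l) + l - 4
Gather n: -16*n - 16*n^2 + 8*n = -16*n^2 - 8*n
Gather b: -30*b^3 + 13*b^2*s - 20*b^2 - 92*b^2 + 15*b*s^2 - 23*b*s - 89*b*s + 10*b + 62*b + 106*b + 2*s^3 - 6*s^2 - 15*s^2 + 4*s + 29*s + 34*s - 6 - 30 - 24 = -30*b^3 + b^2*(13*s - 112) + b*(15*s^2 - 112*s + 178) + 2*s^3 - 21*s^2 + 67*s - 60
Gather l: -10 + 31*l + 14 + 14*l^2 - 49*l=14*l^2 - 18*l + 4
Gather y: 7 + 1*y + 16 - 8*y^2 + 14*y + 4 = -8*y^2 + 15*y + 27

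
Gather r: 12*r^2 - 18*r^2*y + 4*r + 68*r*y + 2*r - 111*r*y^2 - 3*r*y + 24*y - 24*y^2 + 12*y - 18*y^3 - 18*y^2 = r^2*(12 - 18*y) + r*(-111*y^2 + 65*y + 6) - 18*y^3 - 42*y^2 + 36*y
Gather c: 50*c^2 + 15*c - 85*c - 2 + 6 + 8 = 50*c^2 - 70*c + 12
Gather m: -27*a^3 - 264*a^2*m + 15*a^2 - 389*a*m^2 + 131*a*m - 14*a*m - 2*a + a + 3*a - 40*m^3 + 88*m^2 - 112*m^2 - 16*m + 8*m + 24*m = -27*a^3 + 15*a^2 + 2*a - 40*m^3 + m^2*(-389*a - 24) + m*(-264*a^2 + 117*a + 16)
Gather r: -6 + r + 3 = r - 3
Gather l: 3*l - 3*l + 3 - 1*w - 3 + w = 0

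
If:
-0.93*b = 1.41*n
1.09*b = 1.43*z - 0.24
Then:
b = 1.31192660550459*z - 0.220183486238532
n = 0.145227405816904 - 0.865313292992387*z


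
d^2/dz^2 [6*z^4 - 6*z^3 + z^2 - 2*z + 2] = 72*z^2 - 36*z + 2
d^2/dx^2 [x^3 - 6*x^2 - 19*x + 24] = 6*x - 12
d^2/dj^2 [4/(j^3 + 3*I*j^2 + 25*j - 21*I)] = 8*(-3*(j + I)*(j^3 + 3*I*j^2 + 25*j - 21*I) + (3*j^2 + 6*I*j + 25)^2)/(j^3 + 3*I*j^2 + 25*j - 21*I)^3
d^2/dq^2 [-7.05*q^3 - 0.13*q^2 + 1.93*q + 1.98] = -42.3*q - 0.26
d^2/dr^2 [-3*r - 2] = 0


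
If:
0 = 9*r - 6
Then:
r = 2/3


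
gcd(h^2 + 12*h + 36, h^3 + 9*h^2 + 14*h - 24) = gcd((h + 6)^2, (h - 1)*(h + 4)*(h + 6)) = h + 6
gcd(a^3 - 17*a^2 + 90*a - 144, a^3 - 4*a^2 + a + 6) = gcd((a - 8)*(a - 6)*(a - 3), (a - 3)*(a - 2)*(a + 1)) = a - 3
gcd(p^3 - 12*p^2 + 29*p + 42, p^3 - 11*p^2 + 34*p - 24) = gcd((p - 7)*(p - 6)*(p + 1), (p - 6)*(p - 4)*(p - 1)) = p - 6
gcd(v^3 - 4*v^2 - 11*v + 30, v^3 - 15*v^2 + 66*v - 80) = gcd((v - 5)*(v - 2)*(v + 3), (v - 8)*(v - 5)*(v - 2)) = v^2 - 7*v + 10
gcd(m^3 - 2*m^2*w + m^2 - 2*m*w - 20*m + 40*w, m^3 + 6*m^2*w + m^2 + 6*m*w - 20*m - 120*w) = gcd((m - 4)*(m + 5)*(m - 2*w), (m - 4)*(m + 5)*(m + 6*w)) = m^2 + m - 20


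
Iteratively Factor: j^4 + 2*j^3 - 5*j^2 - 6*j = (j - 2)*(j^3 + 4*j^2 + 3*j) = j*(j - 2)*(j^2 + 4*j + 3) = j*(j - 2)*(j + 3)*(j + 1)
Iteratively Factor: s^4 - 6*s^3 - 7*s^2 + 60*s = (s)*(s^3 - 6*s^2 - 7*s + 60) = s*(s + 3)*(s^2 - 9*s + 20) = s*(s - 5)*(s + 3)*(s - 4)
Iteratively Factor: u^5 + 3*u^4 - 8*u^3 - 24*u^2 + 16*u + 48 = (u + 2)*(u^4 + u^3 - 10*u^2 - 4*u + 24) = (u + 2)^2*(u^3 - u^2 - 8*u + 12) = (u + 2)^2*(u + 3)*(u^2 - 4*u + 4) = (u - 2)*(u + 2)^2*(u + 3)*(u - 2)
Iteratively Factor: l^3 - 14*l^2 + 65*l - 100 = (l - 5)*(l^2 - 9*l + 20) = (l - 5)^2*(l - 4)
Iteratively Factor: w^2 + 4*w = (w)*(w + 4)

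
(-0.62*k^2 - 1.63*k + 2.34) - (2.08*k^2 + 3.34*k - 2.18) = -2.7*k^2 - 4.97*k + 4.52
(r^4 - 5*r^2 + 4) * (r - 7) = r^5 - 7*r^4 - 5*r^3 + 35*r^2 + 4*r - 28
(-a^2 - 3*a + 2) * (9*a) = -9*a^3 - 27*a^2 + 18*a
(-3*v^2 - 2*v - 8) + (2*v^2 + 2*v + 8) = -v^2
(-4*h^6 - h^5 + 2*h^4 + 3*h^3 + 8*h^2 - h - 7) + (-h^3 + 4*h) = -4*h^6 - h^5 + 2*h^4 + 2*h^3 + 8*h^2 + 3*h - 7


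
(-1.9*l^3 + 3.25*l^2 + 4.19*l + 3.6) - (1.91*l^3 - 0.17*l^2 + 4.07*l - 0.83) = -3.81*l^3 + 3.42*l^2 + 0.12*l + 4.43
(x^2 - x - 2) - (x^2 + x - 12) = 10 - 2*x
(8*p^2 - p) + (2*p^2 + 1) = 10*p^2 - p + 1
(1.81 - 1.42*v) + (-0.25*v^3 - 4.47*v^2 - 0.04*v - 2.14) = -0.25*v^3 - 4.47*v^2 - 1.46*v - 0.33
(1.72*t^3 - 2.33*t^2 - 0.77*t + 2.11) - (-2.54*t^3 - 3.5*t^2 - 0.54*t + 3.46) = 4.26*t^3 + 1.17*t^2 - 0.23*t - 1.35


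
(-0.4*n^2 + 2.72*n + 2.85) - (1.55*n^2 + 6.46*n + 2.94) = -1.95*n^2 - 3.74*n - 0.0899999999999999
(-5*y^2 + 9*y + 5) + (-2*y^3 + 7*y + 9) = -2*y^3 - 5*y^2 + 16*y + 14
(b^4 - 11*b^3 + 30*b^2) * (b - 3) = b^5 - 14*b^4 + 63*b^3 - 90*b^2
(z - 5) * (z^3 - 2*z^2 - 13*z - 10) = z^4 - 7*z^3 - 3*z^2 + 55*z + 50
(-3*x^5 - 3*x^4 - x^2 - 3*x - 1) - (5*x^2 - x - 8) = -3*x^5 - 3*x^4 - 6*x^2 - 2*x + 7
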